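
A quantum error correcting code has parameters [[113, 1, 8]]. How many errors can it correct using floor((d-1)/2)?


Code parameters: [[113, 1, 8]], distance d = 8.
Number of correctable errors = floor((d-1)/2)
= floor((8 - 1)/2)
= floor(7/2)
= 3

3


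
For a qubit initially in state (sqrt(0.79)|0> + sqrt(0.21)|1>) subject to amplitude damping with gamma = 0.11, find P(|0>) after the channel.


For amplitude damping with parameter gamma on state sqrt(a)|0> + sqrt(b)|1>:
alpha^2 = 0.79, beta^2 = 0.21
P(|0>) = alpha^2 + gamma * beta^2
= 0.79 + 0.11 * 0.21
= 0.79 + 0.0231
= 0.8131

0.8131


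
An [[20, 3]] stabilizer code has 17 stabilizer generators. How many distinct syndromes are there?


Each stabilizer generator gives a binary (+1 or -1) measurement outcome.
With 17 independent generators:
Total syndromes = 2^17
= 131072

131072


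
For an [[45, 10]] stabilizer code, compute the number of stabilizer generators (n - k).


For an [[n,k]] stabilizer code:
Number of stabilizer generators = n - k
= 45 - 10
= 35

35


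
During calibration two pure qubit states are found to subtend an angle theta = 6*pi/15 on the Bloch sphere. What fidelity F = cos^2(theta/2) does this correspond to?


For states separated by angle theta on Bloch sphere:
F = cos^2(theta/2)
theta = 6*pi/15 = 1.2566
theta/2 = 0.6283
cos(theta/2) = 0.8090
F = 0.6545

0.6545


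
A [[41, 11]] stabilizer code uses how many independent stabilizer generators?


For an [[n,k]] stabilizer code:
Number of stabilizer generators = n - k
= 41 - 11
= 30

30


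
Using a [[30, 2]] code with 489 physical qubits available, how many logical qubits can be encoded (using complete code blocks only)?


Each code block uses 30 physical qubits for 2 logical qubit(s).
Number of complete blocks = floor(489 / 30) = 16
Logical qubits = 16 * 2
= 32

32


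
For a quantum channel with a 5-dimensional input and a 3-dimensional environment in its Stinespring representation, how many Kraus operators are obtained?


Tracing out the environment in an orthonormal basis {|i>_E} gives Kraus operators K_i = <i|_E U |0>_E.
Number of Kraus operators = dim(H_env) = d_env
= 3

3


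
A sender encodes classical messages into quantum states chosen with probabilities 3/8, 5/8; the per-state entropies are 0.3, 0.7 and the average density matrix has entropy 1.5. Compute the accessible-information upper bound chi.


chi = S(rho) - sum_i p_i * S(rho_i)
Weighted entropy = 3/8 * 0.3 + 5/8 * 0.7
= 0.5500
chi = 1.5 - 0.5500
= 0.9500

0.9500


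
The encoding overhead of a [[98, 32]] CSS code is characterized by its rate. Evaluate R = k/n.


Code rate R = k/n
= 32/98
= 0.3265

0.3265


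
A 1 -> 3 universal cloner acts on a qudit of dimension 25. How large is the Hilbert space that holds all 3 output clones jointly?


Output space = H^(tensor 3) where dim(H) = 25
dim = 25^3
= 625 (after 2 factors)
= 15625 (after 3 factors)
= 15625

15625


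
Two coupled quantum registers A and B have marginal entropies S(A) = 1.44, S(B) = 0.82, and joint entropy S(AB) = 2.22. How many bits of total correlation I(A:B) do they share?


I(A:B) = S(A) + S(B) - S(AB)
= 1.44 + 0.82 - 2.22
= 0.0400

0.0400


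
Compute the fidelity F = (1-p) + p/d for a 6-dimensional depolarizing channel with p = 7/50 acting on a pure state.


F = (1-p) + p/d
= (1 - 0.1400) + 0.1400/6
= 0.8600 + 0.0233
= 0.8833

0.8833


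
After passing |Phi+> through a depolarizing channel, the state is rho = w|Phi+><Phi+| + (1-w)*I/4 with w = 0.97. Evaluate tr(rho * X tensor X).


|Phi+> = (|00> + |11>)/sqrt(2)
For the pure Bell state, <X_A X_B> = +1 (Bell-state Pauli correlator).
The maximally-mixed part I/4 has tr(I/4 * P tensor P) = 0 for any traceless Pauli P.
So <X_A X_B>_rho = w * (+1) + (1 - w) * 0
= 0.97 * (+1)
= 0.9700

0.9700


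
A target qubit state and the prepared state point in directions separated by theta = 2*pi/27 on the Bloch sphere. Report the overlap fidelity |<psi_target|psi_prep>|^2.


For states separated by angle theta on Bloch sphere:
F = cos^2(theta/2)
theta = 2*pi/27 = 0.2327
theta/2 = 0.1164
cos(theta/2) = 0.9932
F = 0.9865

0.9865


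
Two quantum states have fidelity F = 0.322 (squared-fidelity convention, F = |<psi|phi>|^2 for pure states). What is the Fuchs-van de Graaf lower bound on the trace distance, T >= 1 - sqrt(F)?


Fuchs-van de Graaf (squared-fidelity convention): 1 - sqrt(F) <= T <= sqrt(1 - F).
Lower bound: T >= 1 - sqrt(F)
sqrt(F) = sqrt(0.322) = 0.5675
T >= 1 - 0.5675
T >= 0.4325

0.4325


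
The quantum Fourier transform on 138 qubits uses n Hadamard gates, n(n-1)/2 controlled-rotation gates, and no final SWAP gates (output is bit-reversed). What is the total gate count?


Hadamard gates: 138
Controlled rotations: n*(n-1)/2 = 138*137/2 = 9453
SWAP gates: 0 (omitted)
Total = 138 + 9453
= 9591

9591


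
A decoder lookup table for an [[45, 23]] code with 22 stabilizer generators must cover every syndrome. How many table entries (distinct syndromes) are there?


Each stabilizer generator gives a binary (+1 or -1) measurement outcome.
With 22 independent generators:
Total syndromes = 2^22
= 4194304

4194304


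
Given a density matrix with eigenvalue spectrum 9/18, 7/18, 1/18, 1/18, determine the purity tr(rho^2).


tr(rho^2) = sum of eigenvalues squared
= (9/18)^2 + (7/18)^2 + (1/18)^2 + (1/18)^2
= (81 + 49 + 1 + 1) / 324
= 132/324
= 0.4074

0.4074


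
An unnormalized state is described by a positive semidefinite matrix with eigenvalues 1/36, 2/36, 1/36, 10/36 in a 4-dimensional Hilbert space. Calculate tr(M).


tr(M) = sum of eigenvalues
= 1/36 + 2/36 + 1/36 + 10/36
= 14/36
= 0.3889

0.3889


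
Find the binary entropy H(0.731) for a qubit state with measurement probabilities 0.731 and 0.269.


S = -p*log2(p) - (1-p)*log2(1-p)
p = 0.7310, 1-p = 0.2690
= -0.7310 * log2(0.7310) - 0.2690 * log2(0.2690)
= -(-0.3305) - (-0.5096)
= 0.8400

0.8400


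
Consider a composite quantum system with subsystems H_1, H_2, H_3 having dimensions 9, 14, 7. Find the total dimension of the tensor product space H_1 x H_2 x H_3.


dim(H_1 x H_2 x H_3) = 9 * 14 * 7
= 126 * 7
= 882

882


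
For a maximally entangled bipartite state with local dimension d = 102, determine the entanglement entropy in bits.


For a maximally entangled state in d x d:
S = log2(d) = log2(102)
= 6.6724

6.6724


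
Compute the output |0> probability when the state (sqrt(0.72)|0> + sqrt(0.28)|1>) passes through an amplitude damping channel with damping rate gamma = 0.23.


For amplitude damping with parameter gamma on state sqrt(a)|0> + sqrt(b)|1>:
alpha^2 = 0.72, beta^2 = 0.28
P(|0>) = alpha^2 + gamma * beta^2
= 0.72 + 0.23 * 0.28
= 0.72 + 0.0644
= 0.7844

0.7844


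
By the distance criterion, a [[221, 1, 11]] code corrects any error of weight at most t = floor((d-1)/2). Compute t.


Code parameters: [[221, 1, 11]], distance d = 11.
Number of correctable errors = floor((d-1)/2)
= floor((11 - 1)/2)
= floor(10/2)
= 5

5


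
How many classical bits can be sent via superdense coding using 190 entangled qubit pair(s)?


Superdense coding allows 2 classical bits per shared entangled pair.
190 pair(s) -> 2 * 190 = 380 classical bits

380


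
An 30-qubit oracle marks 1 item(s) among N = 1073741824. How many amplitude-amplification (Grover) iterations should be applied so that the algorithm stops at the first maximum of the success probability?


After j Grover iterations the success probability is P(j) = sin^2((2j+1)*theta), where sin(theta) = sqrt(k/N).
N = 2^30 = 1073741824, k = 1
sin(theta) = sqrt(k/N) = 3.051757812e-05
theta = arcsin(sqrt(k/N)) = 3.051757813e-05 rad
P(j) reaches its first maximum when (2j+1)*theta is as close as possible to pi/2, i.e. j = round(pi/(4*theta) - 1/2).
pi/(4*theta) - 1/2 = 25735.4270
(For comparison, the common estimate pi/4 * sqrt(N/k) = 25735.9270; the exact maximiser is used here.)
Optimal iterations = 25735

25735


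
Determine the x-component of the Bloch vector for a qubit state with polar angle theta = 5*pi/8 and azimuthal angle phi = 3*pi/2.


theta = 1.9635, phi = 4.7124
r_x = sin(theta)*cos(phi) = 0.9239 * 0.0000
r_x = 0.0000

0.0000


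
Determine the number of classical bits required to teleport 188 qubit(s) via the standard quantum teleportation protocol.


Quantum teleportation requires 2 classical bits per qubit teleported.
188 qubit(s) -> 2 * 188 = 376 classical bits

376


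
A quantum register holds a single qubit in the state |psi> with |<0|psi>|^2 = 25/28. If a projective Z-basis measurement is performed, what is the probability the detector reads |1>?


|alpha|^2 = 25/28 = 0.8929
|beta|^2 = 1 - 25/28 = 3/28 = 0.1071
P(|1>) = |beta|^2 = 0.1071

0.1071


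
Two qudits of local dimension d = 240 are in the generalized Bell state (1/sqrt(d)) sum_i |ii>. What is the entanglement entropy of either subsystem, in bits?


For a maximally entangled state in d x d:
S = log2(d) = log2(240)
= 7.9069

7.9069


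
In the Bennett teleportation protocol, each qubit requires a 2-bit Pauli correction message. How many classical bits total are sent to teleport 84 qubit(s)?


Quantum teleportation requires 2 classical bits per qubit teleported.
84 qubit(s) -> 2 * 84 = 168 classical bits

168


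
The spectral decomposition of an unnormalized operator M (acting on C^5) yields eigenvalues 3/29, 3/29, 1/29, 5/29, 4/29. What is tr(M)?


tr(M) = sum of eigenvalues
= 3/29 + 3/29 + 1/29 + 5/29 + 4/29
= 16/29
= 0.5517

0.5517


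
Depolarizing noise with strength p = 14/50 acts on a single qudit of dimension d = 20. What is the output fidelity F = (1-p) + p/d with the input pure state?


F = (1-p) + p/d
= (1 - 0.2800) + 0.2800/20
= 0.7200 + 0.0140
= 0.7340

0.7340


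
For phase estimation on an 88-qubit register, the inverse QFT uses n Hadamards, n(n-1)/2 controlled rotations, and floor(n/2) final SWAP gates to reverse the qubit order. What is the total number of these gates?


Hadamard gates: 88
Controlled rotations: n*(n-1)/2 = 88*87/2 = 3828
SWAP gates: floor(n/2) = floor(88/2) = 44
Total = 88 + 3828 + 44
= 3960

3960


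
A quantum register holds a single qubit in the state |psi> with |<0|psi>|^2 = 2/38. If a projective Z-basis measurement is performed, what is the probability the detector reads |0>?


|alpha|^2 = 2/38 = 0.0526
|beta|^2 = 1 - 2/38 = 36/38 = 0.9474
P(|0>) = |alpha|^2 = 0.0526

0.0526


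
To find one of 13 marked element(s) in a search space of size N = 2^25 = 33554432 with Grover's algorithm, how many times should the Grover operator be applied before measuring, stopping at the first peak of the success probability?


After j Grover iterations the success probability is P(j) = sin^2((2j+1)*theta), where sin(theta) = sqrt(k/N).
N = 2^25 = 33554432, k = 13
sin(theta) = sqrt(k/N) = 0.0006224389055
theta = arcsin(sqrt(k/N)) = 0.0006224389457 rad
P(j) reaches its first maximum when (2j+1)*theta is as close as possible to pi/2, i.e. j = round(pi/(4*theta) - 1/2).
pi/(4*theta) - 1/2 = 1261.3076
(For comparison, the common estimate pi/4 * sqrt(N/k) = 1261.8076; the exact maximiser is used here.)
Optimal iterations = 1261

1261


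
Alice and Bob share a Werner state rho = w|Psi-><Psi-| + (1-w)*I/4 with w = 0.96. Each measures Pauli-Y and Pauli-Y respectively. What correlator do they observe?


|Psi-> = (|01> - |10>)/sqrt(2)
For the pure Bell state, <Y_A Y_B> = -1 (Bell-state Pauli correlator).
The maximally-mixed part I/4 has tr(I/4 * P tensor P) = 0 for any traceless Pauli P.
So <Y_A Y_B>_rho = w * (-1) + (1 - w) * 0
= 0.96 * (-1)
= -0.9600

-0.9600


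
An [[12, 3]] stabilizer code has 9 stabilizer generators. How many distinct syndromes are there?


Each stabilizer generator gives a binary (+1 or -1) measurement outcome.
With 9 independent generators:
Total syndromes = 2^9
= 512

512


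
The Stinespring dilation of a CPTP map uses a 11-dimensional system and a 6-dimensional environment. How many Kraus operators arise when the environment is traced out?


Tracing out the environment in an orthonormal basis {|i>_E} gives Kraus operators K_i = <i|_E U |0>_E.
Number of Kraus operators = dim(H_env) = d_env
= 6

6


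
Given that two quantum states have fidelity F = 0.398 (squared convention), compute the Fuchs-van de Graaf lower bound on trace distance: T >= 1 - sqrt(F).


Fuchs-van de Graaf (squared-fidelity convention): 1 - sqrt(F) <= T <= sqrt(1 - F).
Lower bound: T >= 1 - sqrt(F)
sqrt(F) = sqrt(0.398) = 0.6309
T >= 1 - 0.6309
T >= 0.3691

0.3691


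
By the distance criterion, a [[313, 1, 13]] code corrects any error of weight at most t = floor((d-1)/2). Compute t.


Code parameters: [[313, 1, 13]], distance d = 13.
Number of correctable errors = floor((d-1)/2)
= floor((13 - 1)/2)
= floor(12/2)
= 6

6


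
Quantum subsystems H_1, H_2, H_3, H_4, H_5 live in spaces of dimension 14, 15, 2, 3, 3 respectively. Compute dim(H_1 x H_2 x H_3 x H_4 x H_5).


dim(H_1 x H_2 x H_3 x H_4 x H_5) = 14 * 15 * 2 * 3 * 3
= 210 * 2 * 3 * 3
= 420 * 3 * 3
= 1260 * 3
= 3780

3780


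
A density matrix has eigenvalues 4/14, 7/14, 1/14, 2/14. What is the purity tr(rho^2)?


tr(rho^2) = sum of eigenvalues squared
= (4/14)^2 + (7/14)^2 + (1/14)^2 + (2/14)^2
= (16 + 49 + 1 + 4) / 196
= 70/196
= 0.3571

0.3571


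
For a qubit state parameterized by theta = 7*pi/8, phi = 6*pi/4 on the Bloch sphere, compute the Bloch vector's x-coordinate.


theta = 2.7489, phi = 4.7124
r_x = sin(theta)*cos(phi) = 0.3827 * 0.0000
r_x = 0.0000

0.0000


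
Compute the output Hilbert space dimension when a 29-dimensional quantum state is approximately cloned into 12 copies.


Output space = H^(tensor 12) where dim(H) = 29
dim = 29^12
= 841 (after 2 factors)
= 24389 (after 3 factors)
= 707281 (after 4 factors)
= 20511149 (after 5 factors)
= 594823321 (after 6 factors)
= 17249876309 (after 7 factors)
= 500246412961 (after 8 factors)
= 14507145975869 (after 9 factors)
= 420707233300201 (after 10 factors)
= 12200509765705829 (after 11 factors)
= 353814783205469041 (after 12 factors)
= 353814783205469041

353814783205469041


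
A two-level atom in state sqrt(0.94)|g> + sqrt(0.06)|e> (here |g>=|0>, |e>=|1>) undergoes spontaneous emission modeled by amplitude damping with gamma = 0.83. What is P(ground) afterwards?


For amplitude damping with parameter gamma on state sqrt(a)|0> + sqrt(b)|1>:
alpha^2 = 0.94, beta^2 = 0.06
P(|0>) = alpha^2 + gamma * beta^2
= 0.94 + 0.83 * 0.06
= 0.94 + 0.0498
= 0.9898

0.9898


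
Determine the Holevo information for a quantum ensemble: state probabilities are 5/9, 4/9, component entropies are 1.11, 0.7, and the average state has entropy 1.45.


chi = S(rho) - sum_i p_i * S(rho_i)
Weighted entropy = 5/9 * 1.11 + 4/9 * 0.7
= 0.9278
chi = 1.45 - 0.9278
= 0.5222

0.5222


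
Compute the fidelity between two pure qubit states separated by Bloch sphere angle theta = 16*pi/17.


For states separated by angle theta on Bloch sphere:
F = cos^2(theta/2)
theta = 16*pi/17 = 2.9568
theta/2 = 1.4784
cos(theta/2) = 0.0923
F = 0.0085

0.0085


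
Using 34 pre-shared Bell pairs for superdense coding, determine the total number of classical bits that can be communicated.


Superdense coding allows 2 classical bits per shared entangled pair.
34 pair(s) -> 2 * 34 = 68 classical bits

68


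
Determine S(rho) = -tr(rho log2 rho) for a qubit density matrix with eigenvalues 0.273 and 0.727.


S = -p*log2(p) - (1-p)*log2(1-p)
p = 0.2730, 1-p = 0.7270
= -0.2730 * log2(0.2730) - 0.7270 * log2(0.7270)
= -(-0.5113) - (-0.3344)
= 0.8457

0.8457


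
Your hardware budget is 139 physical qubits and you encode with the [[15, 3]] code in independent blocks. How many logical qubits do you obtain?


Each code block uses 15 physical qubits for 3 logical qubit(s).
Number of complete blocks = floor(139 / 15) = 9
Logical qubits = 9 * 3
= 27

27


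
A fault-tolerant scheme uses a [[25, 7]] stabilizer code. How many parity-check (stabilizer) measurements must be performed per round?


For an [[n,k]] stabilizer code:
Number of stabilizer generators = n - k
= 25 - 7
= 18

18


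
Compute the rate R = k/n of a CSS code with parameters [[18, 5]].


Code rate R = k/n
= 5/18
= 0.2778

0.2778


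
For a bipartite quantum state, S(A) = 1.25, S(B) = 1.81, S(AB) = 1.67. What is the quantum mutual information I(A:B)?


I(A:B) = S(A) + S(B) - S(AB)
= 1.25 + 1.81 - 1.67
= 1.3900

1.3900


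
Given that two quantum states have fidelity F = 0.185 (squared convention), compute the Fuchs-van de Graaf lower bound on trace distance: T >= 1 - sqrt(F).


Fuchs-van de Graaf (squared-fidelity convention): 1 - sqrt(F) <= T <= sqrt(1 - F).
Lower bound: T >= 1 - sqrt(F)
sqrt(F) = sqrt(0.185) = 0.4301
T >= 1 - 0.4301
T >= 0.5699

0.5699


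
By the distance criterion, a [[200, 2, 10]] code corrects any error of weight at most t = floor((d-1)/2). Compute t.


Code parameters: [[200, 2, 10]], distance d = 10.
Number of correctable errors = floor((d-1)/2)
= floor((10 - 1)/2)
= floor(9/2)
= 4

4


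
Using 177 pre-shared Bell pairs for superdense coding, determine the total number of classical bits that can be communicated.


Superdense coding allows 2 classical bits per shared entangled pair.
177 pair(s) -> 2 * 177 = 354 classical bits

354


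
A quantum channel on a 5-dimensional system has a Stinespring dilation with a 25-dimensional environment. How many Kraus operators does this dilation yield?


Tracing out the environment in an orthonormal basis {|i>_E} gives Kraus operators K_i = <i|_E U |0>_E.
Number of Kraus operators = dim(H_env) = d_env
= 25

25


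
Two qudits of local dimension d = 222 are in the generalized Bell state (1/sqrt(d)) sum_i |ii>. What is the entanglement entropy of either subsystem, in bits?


For a maximally entangled state in d x d:
S = log2(d) = log2(222)
= 7.7944

7.7944


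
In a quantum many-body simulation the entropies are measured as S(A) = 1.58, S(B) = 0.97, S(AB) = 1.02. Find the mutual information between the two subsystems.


I(A:B) = S(A) + S(B) - S(AB)
= 1.58 + 0.97 - 1.02
= 1.5300

1.5300


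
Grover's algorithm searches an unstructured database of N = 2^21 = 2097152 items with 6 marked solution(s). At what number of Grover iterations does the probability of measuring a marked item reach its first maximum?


After j Grover iterations the success probability is P(j) = sin^2((2j+1)*theta), where sin(theta) = sqrt(k/N).
N = 2^21 = 2097152, k = 6
sin(theta) = sqrt(k/N) = 0.001691455867
theta = arcsin(sqrt(k/N)) = 0.001691456673 rad
P(j) reaches its first maximum when (2j+1)*theta is as close as possible to pi/2, i.e. j = round(pi/(4*theta) - 1/2).
pi/(4*theta) - 1/2 = 463.8324
(For comparison, the common estimate pi/4 * sqrt(N/k) = 464.3326; the exact maximiser is used here.)
Optimal iterations = 464

464


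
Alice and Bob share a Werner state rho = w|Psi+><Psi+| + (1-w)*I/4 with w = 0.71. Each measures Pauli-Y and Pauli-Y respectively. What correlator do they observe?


|Psi+> = (|01> + |10>)/sqrt(2)
For the pure Bell state, <Y_A Y_B> = +1 (Bell-state Pauli correlator).
The maximally-mixed part I/4 has tr(I/4 * P tensor P) = 0 for any traceless Pauli P.
So <Y_A Y_B>_rho = w * (+1) + (1 - w) * 0
= 0.71 * (+1)
= 0.7100

0.7100


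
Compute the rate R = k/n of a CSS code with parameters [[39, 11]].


Code rate R = k/n
= 11/39
= 0.2821

0.2821


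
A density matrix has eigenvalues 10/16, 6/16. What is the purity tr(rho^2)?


tr(rho^2) = sum of eigenvalues squared
= (10/16)^2 + (6/16)^2
= (100 + 36) / 256
= 136/256
= 0.5312

0.5312


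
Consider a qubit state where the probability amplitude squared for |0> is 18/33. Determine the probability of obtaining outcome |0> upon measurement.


|alpha|^2 = 18/33 = 0.5455
|beta|^2 = 1 - 18/33 = 15/33 = 0.4545
P(|0>) = |alpha|^2 = 0.5455

0.5455


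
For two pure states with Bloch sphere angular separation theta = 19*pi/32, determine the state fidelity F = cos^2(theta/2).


For states separated by angle theta on Bloch sphere:
F = cos^2(theta/2)
theta = 19*pi/32 = 1.8653
theta/2 = 0.9327
cos(theta/2) = 0.5957
F = 0.3549

0.3549


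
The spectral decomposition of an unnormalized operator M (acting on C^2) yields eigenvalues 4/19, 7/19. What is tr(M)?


tr(M) = sum of eigenvalues
= 4/19 + 7/19
= 11/19
= 0.5789

0.5789


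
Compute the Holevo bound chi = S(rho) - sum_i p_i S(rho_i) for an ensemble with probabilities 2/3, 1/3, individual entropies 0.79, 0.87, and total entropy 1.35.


chi = S(rho) - sum_i p_i * S(rho_i)
Weighted entropy = 2/3 * 0.79 + 1/3 * 0.87
= 0.8167
chi = 1.35 - 0.8167
= 0.5333

0.5333


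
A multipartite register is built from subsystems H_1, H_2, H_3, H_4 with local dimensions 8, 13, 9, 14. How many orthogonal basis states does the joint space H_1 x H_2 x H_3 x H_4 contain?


dim(H_1 x H_2 x H_3 x H_4) = 8 * 13 * 9 * 14
= 104 * 9 * 14
= 936 * 14
= 13104

13104


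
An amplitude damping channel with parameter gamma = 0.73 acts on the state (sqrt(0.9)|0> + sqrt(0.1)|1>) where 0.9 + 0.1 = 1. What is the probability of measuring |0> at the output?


For amplitude damping with parameter gamma on state sqrt(a)|0> + sqrt(b)|1>:
alpha^2 = 0.9, beta^2 = 0.1
P(|0>) = alpha^2 + gamma * beta^2
= 0.9 + 0.73 * 0.1
= 0.9 + 0.0730
= 0.9730

0.9730


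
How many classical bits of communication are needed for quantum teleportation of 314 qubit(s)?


Quantum teleportation requires 2 classical bits per qubit teleported.
314 qubit(s) -> 2 * 314 = 628 classical bits

628


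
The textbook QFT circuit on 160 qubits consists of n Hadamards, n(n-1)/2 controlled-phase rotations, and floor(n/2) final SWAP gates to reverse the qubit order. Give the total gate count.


Hadamard gates: 160
Controlled rotations: n*(n-1)/2 = 160*159/2 = 12720
SWAP gates: floor(n/2) = floor(160/2) = 80
Total = 160 + 12720 + 80
= 12960

12960


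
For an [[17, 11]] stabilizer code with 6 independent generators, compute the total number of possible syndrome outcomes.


Each stabilizer generator gives a binary (+1 or -1) measurement outcome.
With 6 independent generators:
Total syndromes = 2^6
= 64

64


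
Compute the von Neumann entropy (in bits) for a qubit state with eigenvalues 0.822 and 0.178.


S = -p*log2(p) - (1-p)*log2(1-p)
p = 0.8220, 1-p = 0.1780
= -0.8220 * log2(0.8220) - 0.1780 * log2(0.1780)
= -(-0.2325) - (-0.4432)
= 0.6757

0.6757


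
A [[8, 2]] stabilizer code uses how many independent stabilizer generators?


For an [[n,k]] stabilizer code:
Number of stabilizer generators = n - k
= 8 - 2
= 6

6


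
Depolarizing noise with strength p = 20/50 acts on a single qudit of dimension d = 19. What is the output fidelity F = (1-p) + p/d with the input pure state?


F = (1-p) + p/d
= (1 - 0.4000) + 0.4000/19
= 0.6000 + 0.0211
= 0.6211

0.6211


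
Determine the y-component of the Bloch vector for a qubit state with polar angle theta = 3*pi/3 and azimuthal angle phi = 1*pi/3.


theta = 3.1416, phi = 1.0472
r_y = sin(theta)*sin(phi) = 0.0000 * 0.8660
r_y = 0.0000

0.0000


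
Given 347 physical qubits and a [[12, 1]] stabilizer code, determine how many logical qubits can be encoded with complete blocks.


Each code block uses 12 physical qubits for 1 logical qubit(s).
Number of complete blocks = floor(347 / 12) = 28
Logical qubits = 28 * 1
= 28

28


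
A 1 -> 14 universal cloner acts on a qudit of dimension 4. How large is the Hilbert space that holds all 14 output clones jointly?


Output space = H^(tensor 14) where dim(H) = 4
dim = 4^14
= 16 (after 2 factors)
= 64 (after 3 factors)
= 256 (after 4 factors)
= 1024 (after 5 factors)
= 4096 (after 6 factors)
= 16384 (after 7 factors)
= 65536 (after 8 factors)
= 262144 (after 9 factors)
= 1048576 (after 10 factors)
= 4194304 (after 11 factors)
= 16777216 (after 12 factors)
= 67108864 (after 13 factors)
= 268435456 (after 14 factors)
= 268435456

268435456


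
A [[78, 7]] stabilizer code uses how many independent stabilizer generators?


For an [[n,k]] stabilizer code:
Number of stabilizer generators = n - k
= 78 - 7
= 71

71


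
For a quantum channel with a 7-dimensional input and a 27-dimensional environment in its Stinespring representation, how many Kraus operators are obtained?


Tracing out the environment in an orthonormal basis {|i>_E} gives Kraus operators K_i = <i|_E U |0>_E.
Number of Kraus operators = dim(H_env) = d_env
= 27

27


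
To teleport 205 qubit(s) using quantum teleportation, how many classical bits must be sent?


Quantum teleportation requires 2 classical bits per qubit teleported.
205 qubit(s) -> 2 * 205 = 410 classical bits

410


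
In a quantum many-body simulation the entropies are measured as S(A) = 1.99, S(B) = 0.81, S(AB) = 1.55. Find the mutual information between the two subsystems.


I(A:B) = S(A) + S(B) - S(AB)
= 1.99 + 0.81 - 1.55
= 1.2500

1.2500


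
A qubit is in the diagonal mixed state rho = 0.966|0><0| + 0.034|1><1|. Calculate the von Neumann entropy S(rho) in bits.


S = -p*log2(p) - (1-p)*log2(1-p)
p = 0.9660, 1-p = 0.0340
= -0.9660 * log2(0.9660) - 0.0340 * log2(0.0340)
= -(-0.0482) - (-0.1659)
= 0.2141

0.2141


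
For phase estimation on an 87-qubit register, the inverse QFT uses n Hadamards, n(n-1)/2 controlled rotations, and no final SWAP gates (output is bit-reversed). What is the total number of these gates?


Hadamard gates: 87
Controlled rotations: n*(n-1)/2 = 87*86/2 = 3741
SWAP gates: 0 (omitted)
Total = 87 + 3741
= 3828

3828


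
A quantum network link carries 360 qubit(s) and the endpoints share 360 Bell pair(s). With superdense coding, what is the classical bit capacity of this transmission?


Superdense coding allows 2 classical bits per shared entangled pair.
360 pair(s) -> 2 * 360 = 720 classical bits

720


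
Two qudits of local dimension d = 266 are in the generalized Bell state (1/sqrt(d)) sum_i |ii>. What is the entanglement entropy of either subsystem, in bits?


For a maximally entangled state in d x d:
S = log2(d) = log2(266)
= 8.0553

8.0553


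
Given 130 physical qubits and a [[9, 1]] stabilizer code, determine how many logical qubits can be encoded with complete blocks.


Each code block uses 9 physical qubits for 1 logical qubit(s).
Number of complete blocks = floor(130 / 9) = 14
Logical qubits = 14 * 1
= 14

14


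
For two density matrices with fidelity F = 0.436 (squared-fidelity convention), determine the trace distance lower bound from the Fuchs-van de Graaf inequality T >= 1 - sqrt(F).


Fuchs-van de Graaf (squared-fidelity convention): 1 - sqrt(F) <= T <= sqrt(1 - F).
Lower bound: T >= 1 - sqrt(F)
sqrt(F) = sqrt(0.436) = 0.6603
T >= 1 - 0.6603
T >= 0.3397

0.3397


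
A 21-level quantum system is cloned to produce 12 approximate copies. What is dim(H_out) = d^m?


Output space = H^(tensor 12) where dim(H) = 21
dim = 21^12
= 441 (after 2 factors)
= 9261 (after 3 factors)
= 194481 (after 4 factors)
= 4084101 (after 5 factors)
= 85766121 (after 6 factors)
= 1801088541 (after 7 factors)
= 37822859361 (after 8 factors)
= 794280046581 (after 9 factors)
= 16679880978201 (after 10 factors)
= 350277500542221 (after 11 factors)
= 7355827511386641 (after 12 factors)
= 7355827511386641

7355827511386641


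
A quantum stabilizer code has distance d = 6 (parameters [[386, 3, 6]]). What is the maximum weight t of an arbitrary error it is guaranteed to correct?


Code parameters: [[386, 3, 6]], distance d = 6.
Number of correctable errors = floor((d-1)/2)
= floor((6 - 1)/2)
= floor(5/2)
= 2

2


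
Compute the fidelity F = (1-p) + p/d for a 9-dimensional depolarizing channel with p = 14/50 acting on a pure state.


F = (1-p) + p/d
= (1 - 0.2800) + 0.2800/9
= 0.7200 + 0.0311
= 0.7511

0.7511


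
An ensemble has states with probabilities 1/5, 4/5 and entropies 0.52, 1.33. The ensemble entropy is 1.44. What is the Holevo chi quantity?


chi = S(rho) - sum_i p_i * S(rho_i)
Weighted entropy = 1/5 * 0.52 + 4/5 * 1.33
= 1.1680
chi = 1.44 - 1.1680
= 0.2720

0.2720


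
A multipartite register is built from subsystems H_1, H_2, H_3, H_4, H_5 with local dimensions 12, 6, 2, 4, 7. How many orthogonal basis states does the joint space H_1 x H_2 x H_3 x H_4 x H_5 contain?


dim(H_1 x H_2 x H_3 x H_4 x H_5) = 12 * 6 * 2 * 4 * 7
= 72 * 2 * 4 * 7
= 144 * 4 * 7
= 576 * 7
= 4032

4032


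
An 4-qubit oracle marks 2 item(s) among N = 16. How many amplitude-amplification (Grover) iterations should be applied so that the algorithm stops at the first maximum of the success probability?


After j Grover iterations the success probability is P(j) = sin^2((2j+1)*theta), where sin(theta) = sqrt(k/N).
N = 2^4 = 16, k = 2
sin(theta) = sqrt(k/N) = 0.3535533906
theta = arcsin(sqrt(k/N)) = 0.3613671239 rad
P(j) reaches its first maximum when (2j+1)*theta is as close as possible to pi/2, i.e. j = round(pi/(4*theta) - 1/2).
pi/(4*theta) - 1/2 = 1.6734
(For comparison, the common estimate pi/4 * sqrt(N/k) = 2.2214; the exact maximiser is used here.)
Optimal iterations = 2

2


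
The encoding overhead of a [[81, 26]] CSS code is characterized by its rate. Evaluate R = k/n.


Code rate R = k/n
= 26/81
= 0.3210

0.3210


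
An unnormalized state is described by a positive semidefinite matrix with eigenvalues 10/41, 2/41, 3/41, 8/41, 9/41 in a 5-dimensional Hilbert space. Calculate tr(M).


tr(M) = sum of eigenvalues
= 10/41 + 2/41 + 3/41 + 8/41 + 9/41
= 32/41
= 0.7805

0.7805


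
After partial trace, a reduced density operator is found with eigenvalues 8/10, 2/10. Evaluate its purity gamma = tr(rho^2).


tr(rho^2) = sum of eigenvalues squared
= (8/10)^2 + (2/10)^2
= (64 + 4) / 100
= 68/100
= 0.6800

0.6800


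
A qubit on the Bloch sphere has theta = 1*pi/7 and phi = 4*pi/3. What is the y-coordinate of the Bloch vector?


theta = 0.4488, phi = 4.1888
r_y = sin(theta)*sin(phi) = 0.4339 * -0.8660
r_y = -0.3758

-0.3758


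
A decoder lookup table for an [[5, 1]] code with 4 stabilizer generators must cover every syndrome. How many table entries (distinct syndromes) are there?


Each stabilizer generator gives a binary (+1 or -1) measurement outcome.
With 4 independent generators:
Total syndromes = 2^4
= 16

16


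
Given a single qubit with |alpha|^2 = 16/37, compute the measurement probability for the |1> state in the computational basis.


|alpha|^2 = 16/37 = 0.4324
|beta|^2 = 1 - 16/37 = 21/37 = 0.5676
P(|1>) = |beta|^2 = 0.5676

0.5676


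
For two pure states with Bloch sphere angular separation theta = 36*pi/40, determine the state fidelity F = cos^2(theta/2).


For states separated by angle theta on Bloch sphere:
F = cos^2(theta/2)
theta = 36*pi/40 = 2.8274
theta/2 = 1.4137
cos(theta/2) = 0.1564
F = 0.0245

0.0245


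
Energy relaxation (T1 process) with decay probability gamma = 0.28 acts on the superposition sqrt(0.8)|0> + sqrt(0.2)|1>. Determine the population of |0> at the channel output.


For amplitude damping with parameter gamma on state sqrt(a)|0> + sqrt(b)|1>:
alpha^2 = 0.8, beta^2 = 0.2
P(|0>) = alpha^2 + gamma * beta^2
= 0.8 + 0.28 * 0.2
= 0.8 + 0.0560
= 0.8560

0.8560


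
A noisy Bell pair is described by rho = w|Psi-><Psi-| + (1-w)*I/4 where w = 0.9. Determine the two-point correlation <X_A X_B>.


|Psi-> = (|01> - |10>)/sqrt(2)
For the pure Bell state, <X_A X_B> = -1 (Bell-state Pauli correlator).
The maximally-mixed part I/4 has tr(I/4 * P tensor P) = 0 for any traceless Pauli P.
So <X_A X_B>_rho = w * (-1) + (1 - w) * 0
= 0.9 * (-1)
= -0.9000

-0.9000


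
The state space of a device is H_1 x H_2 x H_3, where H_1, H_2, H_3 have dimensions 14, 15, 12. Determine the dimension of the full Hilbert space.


dim(H_1 x H_2 x H_3) = 14 * 15 * 12
= 210 * 12
= 2520

2520


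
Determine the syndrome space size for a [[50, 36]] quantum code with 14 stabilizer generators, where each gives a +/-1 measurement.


Each stabilizer generator gives a binary (+1 or -1) measurement outcome.
With 14 independent generators:
Total syndromes = 2^14
= 16384

16384


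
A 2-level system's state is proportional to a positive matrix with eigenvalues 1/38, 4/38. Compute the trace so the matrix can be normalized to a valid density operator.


tr(M) = sum of eigenvalues
= 1/38 + 4/38
= 5/38
= 0.1316

0.1316


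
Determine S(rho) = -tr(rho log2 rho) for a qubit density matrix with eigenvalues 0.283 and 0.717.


S = -p*log2(p) - (1-p)*log2(1-p)
p = 0.2830, 1-p = 0.7170
= -0.2830 * log2(0.2830) - 0.7170 * log2(0.7170)
= -(-0.5154) - (-0.3441)
= 0.8595

0.8595


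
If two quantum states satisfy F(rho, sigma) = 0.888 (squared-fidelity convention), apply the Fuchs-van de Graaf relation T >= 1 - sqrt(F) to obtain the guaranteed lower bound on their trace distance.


Fuchs-van de Graaf (squared-fidelity convention): 1 - sqrt(F) <= T <= sqrt(1 - F).
Lower bound: T >= 1 - sqrt(F)
sqrt(F) = sqrt(0.888) = 0.9423
T >= 1 - 0.9423
T >= 0.0577

0.0577


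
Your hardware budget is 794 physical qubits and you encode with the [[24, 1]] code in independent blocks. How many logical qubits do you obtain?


Each code block uses 24 physical qubits for 1 logical qubit(s).
Number of complete blocks = floor(794 / 24) = 33
Logical qubits = 33 * 1
= 33

33


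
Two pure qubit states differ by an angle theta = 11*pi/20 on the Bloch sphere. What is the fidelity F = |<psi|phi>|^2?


For states separated by angle theta on Bloch sphere:
F = cos^2(theta/2)
theta = 11*pi/20 = 1.7279
theta/2 = 0.8639
cos(theta/2) = 0.6494
F = 0.4218

0.4218


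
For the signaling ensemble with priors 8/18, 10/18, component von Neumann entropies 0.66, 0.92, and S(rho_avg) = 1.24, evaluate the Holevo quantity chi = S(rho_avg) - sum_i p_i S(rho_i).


chi = S(rho) - sum_i p_i * S(rho_i)
Weighted entropy = 8/18 * 0.66 + 10/18 * 0.92
= 0.8044
chi = 1.24 - 0.8044
= 0.4356

0.4356


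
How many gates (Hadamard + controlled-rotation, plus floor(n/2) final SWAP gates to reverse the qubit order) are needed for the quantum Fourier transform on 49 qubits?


Hadamard gates: 49
Controlled rotations: n*(n-1)/2 = 49*48/2 = 1176
SWAP gates: floor(n/2) = floor(49/2) = 24
Total = 49 + 1176 + 24
= 1249

1249


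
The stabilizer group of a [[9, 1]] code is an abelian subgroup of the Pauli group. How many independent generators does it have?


For an [[n,k]] stabilizer code:
Number of stabilizer generators = n - k
= 9 - 1
= 8

8


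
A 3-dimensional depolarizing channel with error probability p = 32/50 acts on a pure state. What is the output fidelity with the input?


F = (1-p) + p/d
= (1 - 0.6400) + 0.6400/3
= 0.3600 + 0.2133
= 0.5733

0.5733


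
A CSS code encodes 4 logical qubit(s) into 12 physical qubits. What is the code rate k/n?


Code rate R = k/n
= 4/12
= 0.3333

0.3333


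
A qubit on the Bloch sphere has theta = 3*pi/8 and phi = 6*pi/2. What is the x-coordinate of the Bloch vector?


theta = 1.1781, phi = 9.4248
r_x = sin(theta)*cos(phi) = 0.9239 * -1.0000
r_x = -0.9239

-0.9239


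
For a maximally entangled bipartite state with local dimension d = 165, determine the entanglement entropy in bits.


For a maximally entangled state in d x d:
S = log2(d) = log2(165)
= 7.3663

7.3663


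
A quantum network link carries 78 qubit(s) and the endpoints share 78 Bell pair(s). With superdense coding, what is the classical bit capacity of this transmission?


Superdense coding allows 2 classical bits per shared entangled pair.
78 pair(s) -> 2 * 78 = 156 classical bits

156


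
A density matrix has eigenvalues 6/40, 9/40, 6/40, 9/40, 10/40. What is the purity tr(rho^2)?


tr(rho^2) = sum of eigenvalues squared
= (6/40)^2 + (9/40)^2 + (6/40)^2 + (9/40)^2 + (10/40)^2
= (36 + 81 + 36 + 81 + 100) / 1600
= 334/1600
= 0.2087

0.2087


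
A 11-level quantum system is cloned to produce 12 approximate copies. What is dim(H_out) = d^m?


Output space = H^(tensor 12) where dim(H) = 11
dim = 11^12
= 121 (after 2 factors)
= 1331 (after 3 factors)
= 14641 (after 4 factors)
= 161051 (after 5 factors)
= 1771561 (after 6 factors)
= 19487171 (after 7 factors)
= 214358881 (after 8 factors)
= 2357947691 (after 9 factors)
= 25937424601 (after 10 factors)
= 285311670611 (after 11 factors)
= 3138428376721 (after 12 factors)
= 3138428376721

3138428376721


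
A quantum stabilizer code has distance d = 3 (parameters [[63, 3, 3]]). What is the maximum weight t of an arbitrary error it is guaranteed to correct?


Code parameters: [[63, 3, 3]], distance d = 3.
Number of correctable errors = floor((d-1)/2)
= floor((3 - 1)/2)
= floor(2/2)
= 1

1


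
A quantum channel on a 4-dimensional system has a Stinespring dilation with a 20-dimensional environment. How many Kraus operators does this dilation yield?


Tracing out the environment in an orthonormal basis {|i>_E} gives Kraus operators K_i = <i|_E U |0>_E.
Number of Kraus operators = dim(H_env) = d_env
= 20

20


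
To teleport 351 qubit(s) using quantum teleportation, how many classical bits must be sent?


Quantum teleportation requires 2 classical bits per qubit teleported.
351 qubit(s) -> 2 * 351 = 702 classical bits

702


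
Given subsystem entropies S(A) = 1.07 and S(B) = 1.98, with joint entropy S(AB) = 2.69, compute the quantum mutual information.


I(A:B) = S(A) + S(B) - S(AB)
= 1.07 + 1.98 - 2.69
= 0.3600

0.3600


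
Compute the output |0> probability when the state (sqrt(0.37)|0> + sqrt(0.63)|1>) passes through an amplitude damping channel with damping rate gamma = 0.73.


For amplitude damping with parameter gamma on state sqrt(a)|0> + sqrt(b)|1>:
alpha^2 = 0.37, beta^2 = 0.63
P(|0>) = alpha^2 + gamma * beta^2
= 0.37 + 0.73 * 0.63
= 0.37 + 0.4599
= 0.8299

0.8299


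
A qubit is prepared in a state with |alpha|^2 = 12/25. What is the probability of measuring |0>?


|alpha|^2 = 12/25 = 0.4800
|beta|^2 = 1 - 12/25 = 13/25 = 0.5200
P(|0>) = |alpha|^2 = 0.4800

0.4800


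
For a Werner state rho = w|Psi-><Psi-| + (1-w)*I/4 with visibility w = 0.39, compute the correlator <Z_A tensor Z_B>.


|Psi-> = (|01> - |10>)/sqrt(2)
For the pure Bell state, <Z_A Z_B> = -1 (Bell-state Pauli correlator).
The maximally-mixed part I/4 has tr(I/4 * P tensor P) = 0 for any traceless Pauli P.
So <Z_A Z_B>_rho = w * (-1) + (1 - w) * 0
= 0.39 * (-1)
= -0.3900

-0.3900


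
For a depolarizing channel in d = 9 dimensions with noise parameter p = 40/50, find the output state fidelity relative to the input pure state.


F = (1-p) + p/d
= (1 - 0.8000) + 0.8000/9
= 0.2000 + 0.0889
= 0.2889

0.2889


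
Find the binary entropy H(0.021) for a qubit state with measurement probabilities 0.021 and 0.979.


S = -p*log2(p) - (1-p)*log2(1-p)
p = 0.0210, 1-p = 0.9790
= -0.0210 * log2(0.0210) - 0.9790 * log2(0.9790)
= -(-0.1170) - (-0.0300)
= 0.1470

0.1470


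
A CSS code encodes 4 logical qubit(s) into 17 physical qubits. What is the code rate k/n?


Code rate R = k/n
= 4/17
= 0.2353

0.2353


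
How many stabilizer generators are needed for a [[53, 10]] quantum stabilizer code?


For an [[n,k]] stabilizer code:
Number of stabilizer generators = n - k
= 53 - 10
= 43

43


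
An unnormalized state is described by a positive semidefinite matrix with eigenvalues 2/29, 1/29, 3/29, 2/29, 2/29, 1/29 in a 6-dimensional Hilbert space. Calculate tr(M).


tr(M) = sum of eigenvalues
= 2/29 + 1/29 + 3/29 + 2/29 + 2/29 + 1/29
= 11/29
= 0.3793

0.3793


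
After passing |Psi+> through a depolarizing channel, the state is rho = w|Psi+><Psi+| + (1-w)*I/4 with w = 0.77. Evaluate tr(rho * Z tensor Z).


|Psi+> = (|01> + |10>)/sqrt(2)
For the pure Bell state, <Z_A Z_B> = -1 (Bell-state Pauli correlator).
The maximally-mixed part I/4 has tr(I/4 * P tensor P) = 0 for any traceless Pauli P.
So <Z_A Z_B>_rho = w * (-1) + (1 - w) * 0
= 0.77 * (-1)
= -0.7700

-0.7700
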